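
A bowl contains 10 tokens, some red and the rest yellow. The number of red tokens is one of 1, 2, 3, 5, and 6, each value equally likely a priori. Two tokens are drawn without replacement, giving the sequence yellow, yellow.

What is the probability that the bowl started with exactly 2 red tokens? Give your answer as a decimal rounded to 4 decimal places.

For each hypothesis, P(data | H) works out to: P(data | r = 1) = (9/10)(8/9) = 4/5; P(data | r = 2) = (8/10)(7/9) = 28/45; P(data | r = 3) = (7/10)(6/9) = 7/15; P(data | r = 5) = (5/10)(4/9) = 2/9; P(data | r = 6) = (4/10)(3/9) = 2/15.
Multiplying each by its prior: 1/5 · 4/5 = 4/25, 1/5 · 28/45 = 28/225, 1/5 · 7/15 = 7/75, 1/5 · 2/9 = 2/45, 1/5 · 2/15 = 2/75; with total 101/225.
Therefore the posterior P(r = 2 | data) = (28/225) / (101/225) = 28/101.

0.2772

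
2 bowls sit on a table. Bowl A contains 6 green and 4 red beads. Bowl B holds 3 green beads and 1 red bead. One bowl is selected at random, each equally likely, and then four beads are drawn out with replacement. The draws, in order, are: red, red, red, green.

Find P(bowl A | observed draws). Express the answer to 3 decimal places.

0.766

The likelihood of the observed sequence under each hypothesis: P(data | bowl A) = (4/10)(4/10)(4/10)(6/10) = 0.0384; P(data | bowl B) = (1/4)(1/4)(1/4)(3/4) = 0.011719.
Multiplying each by its prior: 1/2 · 0.0384 = 0.0192, 1/2 · 0.011719 = 0.0058594; with total 0.025059.
By Bayes' rule, P(bowl A | data) = (0.0192) / (0.025059) = 0.76618.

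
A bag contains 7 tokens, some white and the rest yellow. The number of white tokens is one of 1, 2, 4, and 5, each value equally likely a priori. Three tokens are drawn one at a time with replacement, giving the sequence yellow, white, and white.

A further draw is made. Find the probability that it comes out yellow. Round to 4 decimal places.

0.4378

For each hypothesis, P(data | H) works out to: P(data | r = 1) = (6/7)(1/7)(1/7) = 6/343; P(data | r = 2) = (5/7)(2/7)(2/7) = 20/343; P(data | r = 4) = (3/7)(4/7)(4/7) = 48/343; P(data | r = 5) = (2/7)(5/7)(5/7) = 50/343.
Multiplying each by its prior: 1/4 · 6/343 = 3/686, 1/4 · 20/343 = 5/343, 1/4 · 48/343 = 12/343, 1/4 · 50/343 = 25/686; summing to 31/343.
Dividing through by the total gives posterior P(r = 1 | data) = 3/62, P(r = 2 | data) = 5/31, P(r = 4 | data) = 12/31, P(r = 5 | data) = 25/62.
So P(yellow next | data) = Σ P(yellow next | H) P(H | data) = (6/7)(3/62) + (5/7)(5/31) + (3/7)(12/31) + (2/7)(25/62) = 95/217.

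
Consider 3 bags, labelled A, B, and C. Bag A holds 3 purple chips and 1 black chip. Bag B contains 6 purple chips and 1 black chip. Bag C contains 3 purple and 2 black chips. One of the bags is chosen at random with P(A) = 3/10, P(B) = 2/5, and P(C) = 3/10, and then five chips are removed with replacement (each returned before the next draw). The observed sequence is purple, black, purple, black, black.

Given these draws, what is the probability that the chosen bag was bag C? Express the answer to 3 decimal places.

0.664

Under each hypothesis, the probability of the observed sequence is: P(data | bag A) = (3/4)(1/4)(3/4)(1/4)(1/4) = 0.0087891; P(data | bag B) = (6/7)(1/7)(6/7)(1/7)(1/7) = 0.002142; P(data | bag C) = (3/5)(2/5)(3/5)(2/5)(2/5) = 0.02304.
The prior-weighted likelihoods are 3/10 · 0.0087891 = 0.0026367, 2/5 · 0.002142 = 0.00085679, 3/10 · 0.02304 = 0.006912; summing to 0.010406.
Therefore the posterior P(bag C | data) = (0.006912) / (0.010406) = 0.66426.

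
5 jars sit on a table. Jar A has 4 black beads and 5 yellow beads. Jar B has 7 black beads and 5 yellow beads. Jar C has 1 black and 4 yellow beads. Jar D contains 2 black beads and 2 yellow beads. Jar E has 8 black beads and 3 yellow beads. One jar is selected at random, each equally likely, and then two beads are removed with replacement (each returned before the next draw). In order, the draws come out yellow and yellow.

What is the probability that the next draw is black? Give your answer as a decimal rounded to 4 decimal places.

Under each hypothesis, the probability of the observed sequence is: P(data | jar A) = (5/9)(5/9) = 0.30864; P(data | jar B) = (5/12)(5/12) = 0.17361; P(data | jar C) = (4/5)(4/5) = 0.64; P(data | jar D) = (2/4)(2/4) = 0.25; P(data | jar E) = (3/11)(3/11) = 0.07438.
Weighting by the prior gives 1/5 · 0.30864 = 0.061728, 1/5 · 0.17361 = 0.034722, 1/5 · 0.64 = 0.128, 1/5 · 0.25 = 0.05, 1/5 · 0.07438 = 0.014876; these sum to 0.28933.
The posterior is then P(jar A | data) = 0.21335, P(jar B | data) = 0.12001, P(jar C | data) = 0.44241, P(jar D | data) = 0.17282, P(jar E | data) = 0.051416.
So P(black next | data) = Σ P(black next | H) P(H | data) = (4/9)(0.21335) + (7/12)(0.12001) + (1/5)(0.44241) + (1/2)(0.17282) + (8/11)(0.051416) = 0.37711.

0.3771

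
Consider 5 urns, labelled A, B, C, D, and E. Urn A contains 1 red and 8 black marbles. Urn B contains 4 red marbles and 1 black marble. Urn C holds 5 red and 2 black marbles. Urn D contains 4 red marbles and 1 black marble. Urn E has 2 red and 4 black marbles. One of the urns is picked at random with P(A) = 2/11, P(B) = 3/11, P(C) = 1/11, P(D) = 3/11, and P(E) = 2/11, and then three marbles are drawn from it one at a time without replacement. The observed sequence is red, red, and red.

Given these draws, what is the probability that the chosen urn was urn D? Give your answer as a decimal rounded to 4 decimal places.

Compute the likelihood of the observed sequence for each case: P(data | urn A) = (1/9)(0/8) = 0; P(data | urn B) = (4/5)(3/4)(2/3) = 2/5; P(data | urn C) = (5/7)(4/6)(3/5) = 2/7; P(data | urn D) = (4/5)(3/4)(2/3) = 2/5; P(data | urn E) = (2/6)(1/5)(0/4) = 0.
Weighting by the prior gives 2/11 · 0 = 0, 3/11 · 2/5 = 6/55, 1/11 · 2/7 = 2/77, 3/11 · 2/5 = 6/55, 2/11 · 0 = 0; with total 94/385.
By Bayes' rule, P(urn D | data) = (6/55) / (94/385) = 21/47.

0.4468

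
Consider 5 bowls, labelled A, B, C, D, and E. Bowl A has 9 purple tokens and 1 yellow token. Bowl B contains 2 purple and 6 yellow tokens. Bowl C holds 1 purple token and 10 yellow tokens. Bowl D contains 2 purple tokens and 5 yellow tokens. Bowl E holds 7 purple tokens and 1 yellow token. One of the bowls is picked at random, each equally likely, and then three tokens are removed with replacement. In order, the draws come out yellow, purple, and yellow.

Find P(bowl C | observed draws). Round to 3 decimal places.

The likelihood of the observed sequence under each hypothesis: P(data | bowl A) = (1/10)(9/10)(1/10) = 0.009; P(data | bowl B) = (6/8)(2/8)(6/8) = 0.14062; P(data | bowl C) = (10/11)(1/11)(10/11) = 0.075131; P(data | bowl D) = (5/7)(2/7)(5/7) = 0.14577; P(data | bowl E) = (1/8)(7/8)(1/8) = 0.013672.
Weighting by the prior gives 1/5 · 0.009 = 0.0018, 1/5 · 0.14062 = 0.028125, 1/5 · 0.075131 = 0.015026, 1/5 · 0.14577 = 0.029155, 1/5 · 0.013672 = 0.0027344; summing to 0.07684.
By Bayes' rule, P(bowl C | data) = (0.015026) / (0.07684) = 0.19555.

0.196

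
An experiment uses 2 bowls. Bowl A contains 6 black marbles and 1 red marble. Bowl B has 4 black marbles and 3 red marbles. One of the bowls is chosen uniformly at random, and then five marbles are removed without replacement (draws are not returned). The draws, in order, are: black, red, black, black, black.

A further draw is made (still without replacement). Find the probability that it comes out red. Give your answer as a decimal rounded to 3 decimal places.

The likelihood of the observed sequence under each hypothesis: P(data | bowl A) = (6/7)(1/6)(5/5)(4/4)(3/3) = 1/7; P(data | bowl B) = (4/7)(3/6)(3/5)(2/4)(1/3) = 1/35.
Weighting by the prior gives 1/2 · 1/7 = 1/14, 1/2 · 1/35 = 1/70; summing to 3/35.
Dividing through by the total gives posterior P(bowl A | data) = 5/6, P(bowl B | data) = 1/6.
Averaging over the posterior, P(red next | data) = (0)(5/6) + (1)(1/6) = 1/6.

0.167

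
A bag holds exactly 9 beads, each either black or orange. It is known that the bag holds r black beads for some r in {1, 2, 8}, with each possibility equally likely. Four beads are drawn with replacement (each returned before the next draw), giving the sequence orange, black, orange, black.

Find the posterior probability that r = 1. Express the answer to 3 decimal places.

Under each hypothesis, the probability of the observed sequence is: P(data | r = 1) = (8/9)(1/9)(8/9)(1/9) = 0.0097546; P(data | r = 2) = (7/9)(2/9)(7/9)(2/9) = 0.029873; P(data | r = 8) = (1/9)(8/9)(1/9)(8/9) = 0.0097546.
Multiplying each by its prior: 1/3 · 0.0097546 = 0.0032515, 1/3 · 0.029873 = 0.0099578, 1/3 · 0.0097546 = 0.0032515; these sum to 0.016461.
Hence P(r = 1 | data) = (0.0032515) / (0.016461) = 0.19753.

0.198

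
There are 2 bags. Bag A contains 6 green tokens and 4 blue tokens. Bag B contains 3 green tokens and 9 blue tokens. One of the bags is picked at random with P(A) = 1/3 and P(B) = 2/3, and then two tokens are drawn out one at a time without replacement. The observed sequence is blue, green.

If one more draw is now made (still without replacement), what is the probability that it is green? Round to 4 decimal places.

0.3677

The likelihood of the observed sequence under each hypothesis: P(data | bag A) = (4/10)(6/9) = 4/15; P(data | bag B) = (9/12)(3/11) = 9/44.
Weighting by the prior gives 1/3 · 4/15 = 4/45, 2/3 · 9/44 = 3/22; summing to 223/990.
Dividing through by the total gives posterior P(bag A | data) = 88/223, P(bag B | data) = 135/223.
The predictive probability is P(green next | data) = (5/8)(88/223) + (1/5)(135/223) = 82/223.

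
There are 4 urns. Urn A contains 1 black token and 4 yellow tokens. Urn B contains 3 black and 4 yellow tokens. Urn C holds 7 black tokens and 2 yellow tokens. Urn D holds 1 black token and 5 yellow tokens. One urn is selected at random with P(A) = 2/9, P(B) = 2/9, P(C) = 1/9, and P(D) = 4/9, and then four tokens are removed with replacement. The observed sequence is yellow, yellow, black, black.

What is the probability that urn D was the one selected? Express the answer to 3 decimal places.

0.277

For each hypothesis, P(data | H) works out to: P(data | urn A) = (4/5)(4/5)(1/5)(1/5) = 0.0256; P(data | urn B) = (4/7)(4/7)(3/7)(3/7) = 0.059975; P(data | urn C) = (2/9)(2/9)(7/9)(7/9) = 0.029873; P(data | urn D) = (5/6)(5/6)(1/6)(1/6) = 0.01929.
Weighting by the prior gives 2/9 · 0.0256 = 0.0056889, 2/9 · 0.059975 = 0.013328, 1/9 · 0.029873 = 0.0033193, 4/9 · 0.01929 = 0.0085734; summing to 0.030909.
So P(urn D | data) = (0.0085734) / (0.030909) = 0.27737.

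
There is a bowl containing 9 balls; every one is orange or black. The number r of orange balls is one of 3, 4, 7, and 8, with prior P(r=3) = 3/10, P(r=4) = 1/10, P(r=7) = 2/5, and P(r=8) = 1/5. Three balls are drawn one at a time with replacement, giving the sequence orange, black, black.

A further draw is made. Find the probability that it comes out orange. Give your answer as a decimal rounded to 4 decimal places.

The likelihood of the observed sequence under each hypothesis: P(data | r = 3) = (3/9)(6/9)(6/9) = 0.14815; P(data | r = 4) = (4/9)(5/9)(5/9) = 0.13717; P(data | r = 7) = (7/9)(2/9)(2/9) = 0.038409; P(data | r = 8) = (8/9)(1/9)(1/9) = 0.010974.
The prior-weighted likelihoods are 3/10 · 0.14815 = 0.044444, 1/10 · 0.13717 = 0.013717, 2/5 · 0.038409 = 0.015364, 1/5 · 0.010974 = 0.0021948; summing to 0.07572.
Dividing through by the total gives posterior P(r = 3 | data) = 0.58696, P(r = 4 | data) = 0.18116, P(r = 7 | data) = 0.2029, P(r = 8 | data) = 0.028986.
Averaging over the posterior, P(orange next | data) = (1/3)(0.58696) + (4/9)(0.18116) + (7/9)(0.2029) + (8/9)(0.028986) = 0.45974.

0.4597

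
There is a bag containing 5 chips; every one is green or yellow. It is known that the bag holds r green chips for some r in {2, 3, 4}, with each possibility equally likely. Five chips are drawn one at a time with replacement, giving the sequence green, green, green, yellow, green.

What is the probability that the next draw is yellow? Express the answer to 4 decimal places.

0.3107

Under each hypothesis, the probability of the observed sequence is: P(data | r = 2) = (2/5)(2/5)(2/5)(3/5)(2/5) = 0.01536; P(data | r = 3) = (3/5)(3/5)(3/5)(2/5)(3/5) = 0.05184; P(data | r = 4) = (4/5)(4/5)(4/5)(1/5)(4/5) = 0.08192.
Weighting by the prior gives 1/3 · 0.01536 = 0.00512, 1/3 · 0.05184 = 0.01728, 1/3 · 0.08192 = 0.027307; summing to 0.049707.
The posterior is then P(r = 2 | data) = 0.103, P(r = 3 | data) = 0.34764, P(r = 4 | data) = 0.54936.
The predictive probability is P(yellow next | data) = (3/5)(0.103) + (2/5)(0.34764) + (1/5)(0.54936) = 0.31073.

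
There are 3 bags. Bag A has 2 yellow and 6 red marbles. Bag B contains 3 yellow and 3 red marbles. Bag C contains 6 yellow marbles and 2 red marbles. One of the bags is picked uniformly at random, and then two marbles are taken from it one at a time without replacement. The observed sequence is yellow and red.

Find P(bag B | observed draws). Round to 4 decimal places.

0.4118

Under each hypothesis, the probability of the observed sequence is: P(data | bag A) = (2/8)(6/7) = 3/14; P(data | bag B) = (3/6)(3/5) = 3/10; P(data | bag C) = (6/8)(2/7) = 3/14.
Multiplying each by its prior: 1/3 · 3/14 = 1/14, 1/3 · 3/10 = 1/10, 1/3 · 3/14 = 1/14; with total 17/70.
By Bayes' rule, P(bag B | data) = (1/10) / (17/70) = 7/17.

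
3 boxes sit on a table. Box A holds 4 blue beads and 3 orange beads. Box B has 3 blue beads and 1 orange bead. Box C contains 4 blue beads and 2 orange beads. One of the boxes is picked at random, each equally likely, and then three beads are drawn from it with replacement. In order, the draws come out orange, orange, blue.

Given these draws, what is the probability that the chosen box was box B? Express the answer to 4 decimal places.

0.2075

Under each hypothesis, the probability of the observed sequence is: P(data | box A) = (3/7)(3/7)(4/7) = 0.10496; P(data | box B) = (1/4)(1/4)(3/4) = 0.046875; P(data | box C) = (2/6)(2/6)(4/6) = 0.074074.
The prior-weighted likelihoods are 1/3 · 0.10496 = 0.034985, 1/3 · 0.046875 = 0.015625, 1/3 · 0.074074 = 0.024691; with total 0.075302.
By Bayes' rule, P(box B | data) = (0.015625) / (0.075302) = 0.2075.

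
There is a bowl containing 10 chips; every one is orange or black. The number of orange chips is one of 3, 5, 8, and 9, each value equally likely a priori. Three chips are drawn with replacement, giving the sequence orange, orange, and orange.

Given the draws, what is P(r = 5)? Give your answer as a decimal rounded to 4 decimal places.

Compute the likelihood of the observed sequence for each case: P(data | r = 3) = (3/10)(3/10)(3/10) = 0.027; P(data | r = 5) = (5/10)(5/10)(5/10) = 0.125; P(data | r = 8) = (8/10)(8/10)(8/10) = 0.512; P(data | r = 9) = (9/10)(9/10)(9/10) = 0.729.
Multiplying each by its prior: 1/4 · 0.027 = 0.00675, 1/4 · 0.125 = 0.03125, 1/4 · 0.512 = 0.128, 1/4 · 0.729 = 0.18225; summing to 0.34825.
Therefore the posterior P(r = 5 | data) = (0.03125) / (0.34825) = 0.089734.

0.0897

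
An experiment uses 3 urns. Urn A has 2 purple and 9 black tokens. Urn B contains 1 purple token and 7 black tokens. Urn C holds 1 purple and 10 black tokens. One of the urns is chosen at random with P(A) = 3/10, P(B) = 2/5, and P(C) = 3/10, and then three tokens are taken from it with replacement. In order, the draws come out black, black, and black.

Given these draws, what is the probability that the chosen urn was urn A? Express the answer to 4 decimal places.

For each hypothesis, P(data | H) works out to: P(data | urn A) = (9/11)(9/11)(9/11) = 0.54771; P(data | urn B) = (7/8)(7/8)(7/8) = 0.66992; P(data | urn C) = (10/11)(10/11)(10/11) = 0.75131.
The prior-weighted likelihoods are 3/10 · 0.54771 = 0.16431, 2/5 · 0.66992 = 0.26797, 3/10 · 0.75131 = 0.22539; these sum to 0.65768.
Hence P(urn A | data) = (0.16431) / (0.65768) = 0.24984.

0.2498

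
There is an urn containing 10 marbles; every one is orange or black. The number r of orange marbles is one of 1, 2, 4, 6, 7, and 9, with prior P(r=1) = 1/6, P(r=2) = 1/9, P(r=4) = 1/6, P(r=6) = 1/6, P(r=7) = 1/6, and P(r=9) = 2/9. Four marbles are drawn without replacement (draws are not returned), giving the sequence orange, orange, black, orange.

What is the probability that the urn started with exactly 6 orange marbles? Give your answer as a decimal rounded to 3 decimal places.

0.249

For each hypothesis, P(data | H) works out to: P(data | r = 1) = (1/10)(0/9) = 0; P(data | r = 2) = (2/10)(1/9)(8/8)(0/7) = 0; P(data | r = 4) = (4/10)(3/9)(6/8)(2/7) = 0.028571; P(data | r = 6) = (6/10)(5/9)(4/8)(4/7) = 0.095238; P(data | r = 7) = (7/10)(6/9)(3/8)(5/7) = 0.125; P(data | r = 9) = (9/10)(8/9)(1/8)(7/7) = 0.1.
Weighting by the prior gives 1/6 · 0 = 0, 1/9 · 0 = 0, 1/6 · 0.028571 = 0.0047619, 1/6 · 0.095238 = 0.015873, 1/6 · 0.125 = 0.020833, 2/9 · 0.1 = 0.022222; with total 0.06369.
Hence P(r = 6 | data) = (0.015873) / (0.06369) = 0.24922.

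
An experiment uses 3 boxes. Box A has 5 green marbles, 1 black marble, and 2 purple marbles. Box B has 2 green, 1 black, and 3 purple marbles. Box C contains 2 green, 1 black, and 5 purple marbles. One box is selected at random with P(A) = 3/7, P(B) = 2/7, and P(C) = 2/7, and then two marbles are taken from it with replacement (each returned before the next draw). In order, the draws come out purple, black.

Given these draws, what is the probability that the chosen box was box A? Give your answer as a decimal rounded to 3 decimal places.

0.225

For each hypothesis, P(data | H) works out to: P(data | box A) = (2/8)(1/8) = 1/32; P(data | box B) = (3/6)(1/6) = 1/12; P(data | box C) = (5/8)(1/8) = 5/64.
The prior-weighted likelihoods are 3/7 · 1/32 = 3/224, 2/7 · 1/12 = 1/42, 2/7 · 5/64 = 5/224; with total 5/84.
Hence P(box A | data) = (3/224) / (5/84) = 9/40.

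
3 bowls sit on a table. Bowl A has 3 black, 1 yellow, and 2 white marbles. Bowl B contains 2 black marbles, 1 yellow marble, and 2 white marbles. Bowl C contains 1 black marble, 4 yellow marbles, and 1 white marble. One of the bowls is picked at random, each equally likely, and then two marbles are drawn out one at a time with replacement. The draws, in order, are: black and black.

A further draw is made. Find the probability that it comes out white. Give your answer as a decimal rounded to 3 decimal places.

Under each hypothesis, the probability of the observed sequence is: P(data | bowl A) = (3/6)(3/6) = 0.25; P(data | bowl B) = (2/5)(2/5) = 0.16; P(data | bowl C) = (1/6)(1/6) = 0.027778.
Weighting by the prior gives 1/3 · 0.25 = 0.083333, 1/3 · 0.16 = 0.053333, 1/3 · 0.027778 = 0.0092593; summing to 0.14593.
Dividing through by the total gives posterior P(bowl A | data) = 0.57107, P(bowl B | data) = 0.36548, P(bowl C | data) = 0.063452.
So P(white next | data) = Σ P(white next | H) P(H | data) = (1/3)(0.57107) + (2/5)(0.36548) + (1/6)(0.063452) = 0.34712.

0.347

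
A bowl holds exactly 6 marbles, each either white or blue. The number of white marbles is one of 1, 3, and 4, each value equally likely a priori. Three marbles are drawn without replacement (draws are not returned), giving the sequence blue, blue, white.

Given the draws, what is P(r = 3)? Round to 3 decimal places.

0.391

Under each hypothesis, the probability of the observed sequence is: P(data | r = 1) = (5/6)(4/5)(1/4) = 1/6; P(data | r = 3) = (3/6)(2/5)(3/4) = 3/20; P(data | r = 4) = (2/6)(1/5)(4/4) = 1/15.
The prior-weighted likelihoods are 1/3 · 1/6 = 1/18, 1/3 · 3/20 = 1/20, 1/3 · 1/15 = 1/45; with total 23/180.
By Bayes' rule, P(r = 3 | data) = (1/20) / (23/180) = 9/23.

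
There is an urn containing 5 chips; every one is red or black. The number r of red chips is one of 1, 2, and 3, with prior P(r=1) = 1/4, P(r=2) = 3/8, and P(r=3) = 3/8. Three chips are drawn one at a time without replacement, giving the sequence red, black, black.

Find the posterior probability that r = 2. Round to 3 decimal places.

Under each hypothesis, the probability of the observed sequence is: P(data | r = 1) = (1/5)(4/4)(3/3) = 1/5; P(data | r = 2) = (2/5)(3/4)(2/3) = 1/5; P(data | r = 3) = (3/5)(2/4)(1/3) = 1/10.
Multiplying each by its prior: 1/4 · 1/5 = 1/20, 3/8 · 1/5 = 3/40, 3/8 · 1/10 = 3/80; these sum to 13/80.
By Bayes' rule, P(r = 2 | data) = (3/40) / (13/80) = 6/13.

0.462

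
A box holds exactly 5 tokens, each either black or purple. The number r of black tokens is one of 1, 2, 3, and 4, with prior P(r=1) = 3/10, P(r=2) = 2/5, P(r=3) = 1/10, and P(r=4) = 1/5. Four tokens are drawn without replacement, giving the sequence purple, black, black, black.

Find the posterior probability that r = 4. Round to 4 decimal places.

0.8000

Under each hypothesis, the probability of the observed sequence is: P(data | r = 1) = (4/5)(1/4)(0/3) = 0; P(data | r = 2) = (3/5)(2/4)(1/3)(0/2) = 0; P(data | r = 3) = (2/5)(3/4)(2/3)(1/2) = 1/10; P(data | r = 4) = (1/5)(4/4)(3/3)(2/2) = 1/5.
Multiplying each by its prior: 3/10 · 0 = 0, 2/5 · 0 = 0, 1/10 · 1/10 = 1/100, 1/5 · 1/5 = 1/25; summing to 1/20.
Therefore the posterior P(r = 4 | data) = (1/25) / (1/20) = 4/5.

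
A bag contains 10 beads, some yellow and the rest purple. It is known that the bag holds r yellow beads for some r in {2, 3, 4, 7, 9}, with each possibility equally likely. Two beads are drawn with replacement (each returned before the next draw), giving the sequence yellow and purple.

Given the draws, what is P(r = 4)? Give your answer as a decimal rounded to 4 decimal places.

Compute the likelihood of the observed sequence for each case: P(data | r = 2) = (2/10)(8/10) = 4/25; P(data | r = 3) = (3/10)(7/10) = 21/100; P(data | r = 4) = (4/10)(6/10) = 6/25; P(data | r = 7) = (7/10)(3/10) = 21/100; P(data | r = 9) = (9/10)(1/10) = 9/100.
Multiplying each by its prior: 1/5 · 4/25 = 4/125, 1/5 · 21/100 = 21/500, 1/5 · 6/25 = 6/125, 1/5 · 21/100 = 21/500, 1/5 · 9/100 = 9/500; these sum to 91/500.
By Bayes' rule, P(r = 4 | data) = (6/125) / (91/500) = 24/91.

0.2637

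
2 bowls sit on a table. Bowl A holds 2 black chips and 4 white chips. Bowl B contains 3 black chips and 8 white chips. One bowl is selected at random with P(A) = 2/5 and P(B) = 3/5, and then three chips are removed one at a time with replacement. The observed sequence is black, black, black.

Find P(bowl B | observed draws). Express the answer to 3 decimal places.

Under each hypothesis, the probability of the observed sequence is: P(data | bowl A) = (2/6)(2/6)(2/6) = 0.037037; P(data | bowl B) = (3/11)(3/11)(3/11) = 0.020285.
Multiplying each by its prior: 2/5 · 0.037037 = 0.014815, 3/5 · 0.020285 = 0.012171; summing to 0.026986.
By Bayes' rule, P(bowl B | data) = (0.012171) / (0.026986) = 0.45102.

0.451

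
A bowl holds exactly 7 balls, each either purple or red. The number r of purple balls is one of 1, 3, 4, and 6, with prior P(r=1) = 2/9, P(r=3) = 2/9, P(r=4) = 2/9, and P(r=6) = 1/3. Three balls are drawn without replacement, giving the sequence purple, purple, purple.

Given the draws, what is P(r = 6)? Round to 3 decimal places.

0.857

The likelihood of the observed sequence under each hypothesis: P(data | r = 1) = (1/7)(0/6) = 0; P(data | r = 3) = (3/7)(2/6)(1/5) = 1/35; P(data | r = 4) = (4/7)(3/6)(2/5) = 4/35; P(data | r = 6) = (6/7)(5/6)(4/5) = 4/7.
The prior-weighted likelihoods are 2/9 · 0 = 0, 2/9 · 1/35 = 2/315, 2/9 · 4/35 = 8/315, 1/3 · 4/7 = 4/21; summing to 2/9.
So P(r = 6 | data) = (4/21) / (2/9) = 6/7.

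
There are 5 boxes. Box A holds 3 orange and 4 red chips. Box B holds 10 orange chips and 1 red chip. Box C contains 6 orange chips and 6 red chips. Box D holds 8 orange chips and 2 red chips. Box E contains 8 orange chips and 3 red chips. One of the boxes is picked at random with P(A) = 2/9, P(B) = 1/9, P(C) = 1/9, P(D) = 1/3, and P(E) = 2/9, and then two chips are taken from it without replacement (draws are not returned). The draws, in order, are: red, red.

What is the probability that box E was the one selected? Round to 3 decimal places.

0.112

Compute the likelihood of the observed sequence for each case: P(data | box A) = (4/7)(3/6) = 0.28571; P(data | box B) = (1/11)(0/10) = 0; P(data | box C) = (6/12)(5/11) = 0.22727; P(data | box D) = (2/10)(1/9) = 0.022222; P(data | box E) = (3/11)(2/10) = 0.054545.
Weighting by the prior gives 2/9 · 0.28571 = 0.063492, 1/9 · 0 = 0, 1/9 · 0.22727 = 0.025253, 1/3 · 0.022222 = 0.0074074, 2/9 · 0.054545 = 0.012121; with total 0.10827.
Hence P(box E | data) = (0.012121) / (0.10827) = 0.11195.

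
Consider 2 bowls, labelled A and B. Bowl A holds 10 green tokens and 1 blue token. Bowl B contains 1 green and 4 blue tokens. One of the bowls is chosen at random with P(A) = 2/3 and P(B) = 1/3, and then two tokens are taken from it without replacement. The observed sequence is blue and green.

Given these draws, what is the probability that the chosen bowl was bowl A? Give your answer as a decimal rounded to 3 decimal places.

Under each hypothesis, the probability of the observed sequence is: P(data | bowl A) = (1/11)(10/10) = 1/11; P(data | bowl B) = (4/5)(1/4) = 1/5.
Multiplying each by its prior: 2/3 · 1/11 = 2/33, 1/3 · 1/5 = 1/15; with total 7/55.
Hence P(bowl A | data) = (2/33) / (7/55) = 10/21.

0.476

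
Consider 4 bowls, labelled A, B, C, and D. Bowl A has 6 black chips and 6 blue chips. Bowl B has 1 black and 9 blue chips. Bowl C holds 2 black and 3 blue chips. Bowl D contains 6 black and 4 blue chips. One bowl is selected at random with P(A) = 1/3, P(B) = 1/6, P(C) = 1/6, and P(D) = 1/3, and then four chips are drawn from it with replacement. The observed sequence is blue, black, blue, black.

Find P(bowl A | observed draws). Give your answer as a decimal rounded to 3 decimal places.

For each hypothesis, P(data | H) works out to: P(data | bowl A) = (6/12)(6/12)(6/12)(6/12) = 0.0625; P(data | bowl B) = (9/10)(1/10)(9/10)(1/10) = 0.0081; P(data | bowl C) = (3/5)(2/5)(3/5)(2/5) = 0.0576; P(data | bowl D) = (4/10)(6/10)(4/10)(6/10) = 0.0576.
The prior-weighted likelihoods are 1/3 · 0.0625 = 0.020833, 1/6 · 0.0081 = 0.00135, 1/6 · 0.0576 = 0.0096, 1/3 · 0.0576 = 0.0192; with total 0.050983.
Hence P(bowl A | data) = (0.020833) / (0.050983) = 0.40863.

0.409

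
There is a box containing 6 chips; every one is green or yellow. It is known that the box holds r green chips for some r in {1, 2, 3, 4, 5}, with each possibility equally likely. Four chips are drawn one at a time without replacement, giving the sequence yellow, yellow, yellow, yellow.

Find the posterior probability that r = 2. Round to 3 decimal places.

0.167

For each hypothesis, P(data | H) works out to: P(data | r = 1) = (5/6)(4/5)(3/4)(2/3) = 1/3; P(data | r = 2) = (4/6)(3/5)(2/4)(1/3) = 1/15; P(data | r = 3) = (3/6)(2/5)(1/4)(0/3) = 0; P(data | r = 4) = (2/6)(1/5)(0/4) = 0; P(data | r = 5) = (1/6)(0/5) = 0.
Weighting by the prior gives 1/5 · 1/3 = 1/15, 1/5 · 1/15 = 1/75, 1/5 · 0 = 0, 1/5 · 0 = 0, 1/5 · 0 = 0; with total 2/25.
By Bayes' rule, P(r = 2 | data) = (1/75) / (2/25) = 1/6.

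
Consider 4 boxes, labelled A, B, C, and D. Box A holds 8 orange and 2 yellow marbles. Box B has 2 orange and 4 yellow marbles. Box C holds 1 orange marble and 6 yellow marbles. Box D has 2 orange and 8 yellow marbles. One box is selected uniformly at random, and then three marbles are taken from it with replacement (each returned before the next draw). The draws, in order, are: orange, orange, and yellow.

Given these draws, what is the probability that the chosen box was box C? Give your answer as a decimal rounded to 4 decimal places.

0.0695

Under each hypothesis, the probability of the observed sequence is: P(data | box A) = (8/10)(8/10)(2/10) = 0.128; P(data | box B) = (2/6)(2/6)(4/6) = 0.074074; P(data | box C) = (1/7)(1/7)(6/7) = 0.017493; P(data | box D) = (2/10)(2/10)(8/10) = 0.032.
Multiplying each by its prior: 1/4 · 0.128 = 0.032, 1/4 · 0.074074 = 0.018519, 1/4 · 0.017493 = 0.0043732, 1/4 · 0.032 = 0.008; summing to 0.062892.
By Bayes' rule, P(box C | data) = (0.0043732) / (0.062892) = 0.069535.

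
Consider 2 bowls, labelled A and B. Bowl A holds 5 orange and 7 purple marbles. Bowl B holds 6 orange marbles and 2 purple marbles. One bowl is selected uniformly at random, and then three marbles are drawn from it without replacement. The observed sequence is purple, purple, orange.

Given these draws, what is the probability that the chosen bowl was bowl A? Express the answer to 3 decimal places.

0.817

Under each hypothesis, the probability of the observed sequence is: P(data | bowl A) = (7/12)(6/11)(5/10) = 7/44; P(data | bowl B) = (2/8)(1/7)(6/6) = 1/28.
Weighting by the prior gives 1/2 · 7/44 = 7/88, 1/2 · 1/28 = 1/56; summing to 15/154.
So P(bowl A | data) = (7/88) / (15/154) = 49/60.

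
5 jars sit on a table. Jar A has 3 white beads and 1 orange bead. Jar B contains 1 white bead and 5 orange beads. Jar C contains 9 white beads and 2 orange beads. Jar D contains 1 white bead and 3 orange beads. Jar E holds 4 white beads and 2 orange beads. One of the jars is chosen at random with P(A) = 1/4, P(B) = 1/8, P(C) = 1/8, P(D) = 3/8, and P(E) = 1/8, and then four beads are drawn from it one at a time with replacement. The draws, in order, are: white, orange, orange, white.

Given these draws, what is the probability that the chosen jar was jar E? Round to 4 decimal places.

0.1852

Compute the likelihood of the observed sequence for each case: P(data | jar A) = (3/4)(1/4)(1/4)(3/4) = 0.035156; P(data | jar B) = (1/6)(5/6)(5/6)(1/6) = 0.01929; P(data | jar C) = (9/11)(2/11)(2/11)(9/11) = 0.02213; P(data | jar D) = (1/4)(3/4)(3/4)(1/4) = 0.035156; P(data | jar E) = (4/6)(2/6)(2/6)(4/6) = 0.049383.
Multiplying each by its prior: 1/4 · 0.035156 = 0.0087891, 1/8 · 0.01929 = 0.0024113, 1/8 · 0.02213 = 0.0027662, 3/8 · 0.035156 = 0.013184, 1/8 · 0.049383 = 0.0061728; these sum to 0.033323.
By Bayes' rule, P(jar E | data) = (0.0061728) / (0.033323) = 0.18524.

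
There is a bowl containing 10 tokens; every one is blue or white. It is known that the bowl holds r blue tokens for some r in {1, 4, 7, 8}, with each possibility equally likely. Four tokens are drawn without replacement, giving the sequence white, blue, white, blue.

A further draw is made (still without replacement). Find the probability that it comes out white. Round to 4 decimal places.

For each hypothesis, P(data | H) works out to: P(data | r = 1) = (9/10)(1/9)(8/8)(0/7) = 0; P(data | r = 4) = (6/10)(4/9)(5/8)(3/7) = 0.071429; P(data | r = 7) = (3/10)(7/9)(2/8)(6/7) = 0.05; P(data | r = 8) = (2/10)(8/9)(1/8)(7/7) = 0.022222.
Multiplying each by its prior: 1/4 · 0 = 0, 1/4 · 0.071429 = 0.017857, 1/4 · 0.05 = 0.0125, 1/4 · 0.022222 = 0.0055556; summing to 0.035913.
Normalising, the posterior is P(r = 1 | data) = 0, P(r = 4 | data) = 0.49724, P(r = 7 | data) = 0.34807, P(r = 8 | data) = 0.1547.
So P(white next | data) = Σ P(white next | H) P(H | data) = (2/3)(0.49724) + (1/6)(0.34807) + (0)(0.1547) = 0.3895.

0.3895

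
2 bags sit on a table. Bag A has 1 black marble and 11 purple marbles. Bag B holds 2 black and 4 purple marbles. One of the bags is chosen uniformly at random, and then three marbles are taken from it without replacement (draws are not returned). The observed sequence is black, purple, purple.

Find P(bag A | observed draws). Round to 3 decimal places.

0.294

The likelihood of the observed sequence under each hypothesis: P(data | bag A) = (1/12)(11/11)(10/10) = 1/12; P(data | bag B) = (2/6)(4/5)(3/4) = 1/5.
The prior-weighted likelihoods are 1/2 · 1/12 = 1/24, 1/2 · 1/5 = 1/10; with total 17/120.
Therefore the posterior P(bag A | data) = (1/24) / (17/120) = 5/17.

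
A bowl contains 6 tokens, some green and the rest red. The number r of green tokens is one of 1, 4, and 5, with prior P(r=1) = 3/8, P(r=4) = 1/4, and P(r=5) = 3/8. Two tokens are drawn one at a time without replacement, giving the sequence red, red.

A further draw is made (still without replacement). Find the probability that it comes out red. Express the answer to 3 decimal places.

0.703

Under each hypothesis, the probability of the observed sequence is: P(data | r = 1) = (5/6)(4/5) = 2/3; P(data | r = 4) = (2/6)(1/5) = 1/15; P(data | r = 5) = (1/6)(0/5) = 0.
The prior-weighted likelihoods are 3/8 · 2/3 = 1/4, 1/4 · 1/15 = 1/60, 3/8 · 0 = 0; these sum to 4/15.
Dividing through by the total gives posterior P(r = 1 | data) = 15/16, P(r = 4 | data) = 1/16, P(r = 5 | data) = 0.
Averaging over the posterior, P(red next | data) = (3/4)(15/16) + (0)(1/16) = 45/64.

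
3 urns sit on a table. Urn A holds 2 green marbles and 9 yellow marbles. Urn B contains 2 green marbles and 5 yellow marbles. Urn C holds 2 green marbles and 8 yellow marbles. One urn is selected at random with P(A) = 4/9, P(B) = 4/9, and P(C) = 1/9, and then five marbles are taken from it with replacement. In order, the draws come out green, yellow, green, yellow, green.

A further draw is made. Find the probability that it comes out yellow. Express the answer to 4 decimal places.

Compute the likelihood of the observed sequence for each case: P(data | urn A) = (2/11)(9/11)(2/11)(9/11)(2/11) = 0.0040236; P(data | urn B) = (2/7)(5/7)(2/7)(5/7)(2/7) = 0.0119; P(data | urn C) = (2/10)(8/10)(2/10)(8/10)(2/10) = 0.00512.
Multiplying each by its prior: 4/9 · 0.0040236 = 0.0017883, 4/9 · 0.0119 = 0.0052888, 1/9 · 0.00512 = 0.00056889; with total 0.0076459.
Normalising, the posterior is P(urn A | data) = 0.23388, P(urn B | data) = 0.69171, P(urn C | data) = 0.074404.
The predictive probability is P(yellow next | data) = (9/11)(0.23388) + (5/7)(0.69171) + (4/5)(0.074404) = 0.74496.

0.7450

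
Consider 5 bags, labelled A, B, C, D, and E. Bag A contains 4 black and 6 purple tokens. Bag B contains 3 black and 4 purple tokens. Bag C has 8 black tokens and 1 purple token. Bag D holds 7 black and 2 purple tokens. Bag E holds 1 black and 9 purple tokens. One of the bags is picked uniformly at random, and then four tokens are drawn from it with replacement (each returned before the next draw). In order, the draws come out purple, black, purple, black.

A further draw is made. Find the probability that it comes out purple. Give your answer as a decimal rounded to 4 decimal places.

Compute the likelihood of the observed sequence for each case: P(data | bag A) = (6/10)(4/10)(6/10)(4/10) = 0.0576; P(data | bag B) = (4/7)(3/7)(4/7)(3/7) = 0.059975; P(data | bag C) = (1/9)(8/9)(1/9)(8/9) = 0.0097546; P(data | bag D) = (2/9)(7/9)(2/9)(7/9) = 0.029873; P(data | bag E) = (9/10)(1/10)(9/10)(1/10) = 0.0081.
The prior-weighted likelihoods are 1/5 · 0.0576 = 0.01152, 1/5 · 0.059975 = 0.011995, 1/5 · 0.0097546 = 0.0019509, 1/5 · 0.029873 = 0.0059747, 1/5 · 0.0081 = 0.00162; these sum to 0.033061.
The posterior is then P(bag A | data) = 0.34845, P(bag B | data) = 0.36282, P(bag C | data) = 0.05901, P(bag D | data) = 0.18072, P(bag E | data) = 0.049001.
The predictive probability is P(purple next | data) = (3/5)(0.34845) + (4/7)(0.36282) + (1/9)(0.05901) + (2/9)(0.18072) + (9/10)(0.049001) = 0.50721.

0.5072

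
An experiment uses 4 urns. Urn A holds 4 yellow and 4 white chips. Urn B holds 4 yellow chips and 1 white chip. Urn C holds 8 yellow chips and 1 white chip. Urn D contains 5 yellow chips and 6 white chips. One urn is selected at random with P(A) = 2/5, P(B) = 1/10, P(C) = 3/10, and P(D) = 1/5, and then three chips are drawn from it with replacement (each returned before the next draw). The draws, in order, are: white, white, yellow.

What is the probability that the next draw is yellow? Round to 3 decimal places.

0.512

Compute the likelihood of the observed sequence for each case: P(data | urn A) = (4/8)(4/8)(4/8) = 0.125; P(data | urn B) = (1/5)(1/5)(4/5) = 0.032; P(data | urn C) = (1/9)(1/9)(8/9) = 0.010974; P(data | urn D) = (6/11)(6/11)(5/11) = 0.13524.
Weighting by the prior gives 2/5 · 0.125 = 0.05, 1/10 · 0.032 = 0.0032, 3/10 · 0.010974 = 0.0032922, 1/5 · 0.13524 = 0.027047; summing to 0.08354.
The posterior is then P(urn A | data) = 0.59852, P(urn B | data) = 0.038305, P(urn C | data) = 0.039409, P(urn D | data) = 0.32377.
Averaging over the posterior, P(yellow next | data) = (1/2)(0.59852) + (4/5)(0.038305) + (8/9)(0.039409) + (5/11)(0.32377) = 0.5121.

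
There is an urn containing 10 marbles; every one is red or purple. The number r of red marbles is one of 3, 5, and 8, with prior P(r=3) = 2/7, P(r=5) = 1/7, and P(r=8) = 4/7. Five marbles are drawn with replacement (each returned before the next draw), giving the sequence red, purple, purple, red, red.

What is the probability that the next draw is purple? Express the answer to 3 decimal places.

0.362

Under each hypothesis, the probability of the observed sequence is: P(data | r = 3) = (3/10)(7/10)(7/10)(3/10)(3/10) = 0.01323; P(data | r = 5) = (5/10)(5/10)(5/10)(5/10)(5/10) = 0.03125; P(data | r = 8) = (8/10)(2/10)(2/10)(8/10)(8/10) = 0.02048.
Multiplying each by its prior: 2/7 · 0.01323 = 0.00378, 1/7 · 0.03125 = 0.0044643, 4/7 · 0.02048 = 0.011703; these sum to 0.019947.
The posterior is then P(r = 3 | data) = 0.1895, P(r = 5 | data) = 0.22381, P(r = 8 | data) = 0.58669.
Averaging over the posterior, P(purple next | data) = (7/10)(0.1895) + (1/2)(0.22381) + (1/5)(0.58669) = 0.36189.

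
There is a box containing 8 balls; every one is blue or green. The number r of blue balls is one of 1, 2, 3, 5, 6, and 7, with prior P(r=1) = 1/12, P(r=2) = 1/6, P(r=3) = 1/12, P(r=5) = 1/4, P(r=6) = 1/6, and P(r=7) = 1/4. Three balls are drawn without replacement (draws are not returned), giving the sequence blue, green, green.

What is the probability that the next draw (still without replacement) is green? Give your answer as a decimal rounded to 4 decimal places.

0.5714

The likelihood of the observed sequence under each hypothesis: P(data | r = 1) = (1/8)(7/7)(6/6) = 1/8; P(data | r = 2) = (2/8)(6/7)(5/6) = 5/28; P(data | r = 3) = (3/8)(5/7)(4/6) = 5/28; P(data | r = 5) = (5/8)(3/7)(2/6) = 5/56; P(data | r = 6) = (6/8)(2/7)(1/6) = 1/28; P(data | r = 7) = (7/8)(1/7)(0/6) = 0.
The prior-weighted likelihoods are 1/12 · 1/8 = 1/96, 1/6 · 5/28 = 5/168, 1/12 · 5/28 = 5/336, 1/4 · 5/56 = 5/224, 1/6 · 1/28 = 1/168, 1/4 · 0 = 0; these sum to 1/12.
Normalising, the posterior is P(r = 1 | data) = 1/8, P(r = 2 | data) = 5/14, P(r = 3 | data) = 5/28, P(r = 5 | data) = 15/56, P(r = 6 | data) = 1/14, P(r = 7 | data) = 0.
So P(green next | data) = Σ P(green next | H) P(H | data) = (1)(1/8) + (4/5)(5/14) + (3/5)(5/28) + (1/5)(15/56) + (0)(1/14) = 4/7.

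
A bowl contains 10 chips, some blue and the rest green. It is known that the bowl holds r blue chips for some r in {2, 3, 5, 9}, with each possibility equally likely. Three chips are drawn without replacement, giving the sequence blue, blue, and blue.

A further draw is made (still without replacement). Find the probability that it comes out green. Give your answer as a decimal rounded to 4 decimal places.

Under each hypothesis, the probability of the observed sequence is: P(data | r = 2) = (2/10)(1/9)(0/8) = 0; P(data | r = 3) = (3/10)(2/9)(1/8) = 1/120; P(data | r = 5) = (5/10)(4/9)(3/8) = 1/12; P(data | r = 9) = (9/10)(8/9)(7/8) = 7/10.
Multiplying each by its prior: 1/4 · 0 = 0, 1/4 · 1/120 = 1/480, 1/4 · 1/12 = 1/48, 1/4 · 7/10 = 7/40; summing to 19/96.
Dividing through by the total gives posterior P(r = 2 | data) = 0, P(r = 3 | data) = 1/95, P(r = 5 | data) = 2/19, P(r = 9 | data) = 84/95.
Averaging over the posterior, P(green next | data) = (1)(1/95) + (5/7)(2/19) + (1/7)(84/95) = 141/665.

0.2120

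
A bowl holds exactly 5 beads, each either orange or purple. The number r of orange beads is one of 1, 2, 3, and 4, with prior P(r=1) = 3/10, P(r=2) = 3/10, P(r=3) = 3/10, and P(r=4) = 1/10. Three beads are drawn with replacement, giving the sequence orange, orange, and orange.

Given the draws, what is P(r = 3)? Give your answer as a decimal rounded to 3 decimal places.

0.471

Under each hypothesis, the probability of the observed sequence is: P(data | r = 1) = (1/5)(1/5)(1/5) = 0.008; P(data | r = 2) = (2/5)(2/5)(2/5) = 0.064; P(data | r = 3) = (3/5)(3/5)(3/5) = 0.216; P(data | r = 4) = (4/5)(4/5)(4/5) = 0.512.
Weighting by the prior gives 3/10 · 0.008 = 0.0024, 3/10 · 0.064 = 0.0192, 3/10 · 0.216 = 0.0648, 1/10 · 0.512 = 0.0512; with total 0.1376.
So P(r = 3 | data) = (0.0648) / (0.1376) = 0.47093.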